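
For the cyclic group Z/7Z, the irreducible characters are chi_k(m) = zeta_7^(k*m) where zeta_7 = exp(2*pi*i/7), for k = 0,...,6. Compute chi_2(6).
chi_2(6) = zeta_7^12 = exp(-4*I*pi/7)

Why: chi_2(6) = zeta_7^(2*6) = zeta_7^12. Since zeta_7^7 = 1, this equals zeta_7^5 = exp(2*pi*i*5/7) = exp(-4*I*pi/7).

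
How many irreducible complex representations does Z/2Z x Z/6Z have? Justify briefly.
12

Explanation: The number of irreducible complex representations of a finite group equals its number of conjugacy classes. Z/2Z x Z/6Z is abelian of order 12, so every element is its own conjugacy class: 12 classes, so Z/2Z x Z/6Z (order 12) has exactly 12 irreducible complex representations.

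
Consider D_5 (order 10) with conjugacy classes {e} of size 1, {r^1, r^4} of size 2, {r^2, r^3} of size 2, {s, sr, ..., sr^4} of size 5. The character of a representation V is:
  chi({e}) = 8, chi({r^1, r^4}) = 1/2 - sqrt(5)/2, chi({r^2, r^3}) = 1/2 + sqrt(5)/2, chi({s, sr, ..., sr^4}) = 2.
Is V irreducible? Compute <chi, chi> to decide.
Not irreducible (reducible): <chi, chi> = 9 > 1.

Reasoning: <chi, chi> = (1/|G|) sum_C |C| * |chi(C)|^2 = (1/10)[1*|8|^2 + 2*|1/2 - sqrt(5)/2|^2 + 2*|1/2 + sqrt(5)/2|^2 + 5*|2|^2]
  = (1/10)[(64) + (3 - sqrt(5)) + (sqrt(5) + 3) + (20)] = 90/10 = 9.
A character is irreducible iff <chi, chi> = 1, so this representation is reducible.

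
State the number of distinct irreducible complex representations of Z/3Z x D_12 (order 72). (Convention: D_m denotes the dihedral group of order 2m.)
27

Details: The number of irreducible complex representations of a finite group equals its number of conjugacy classes. For a direct product, #classes(G x H) = #classes(G) * #classes(H). Z/3Z has 3 classes (abelian), D_12 has 9 classes, so 3 * 9 = 27, so Z/3Z x D_12 (order 72) has exactly 27 irreducible complex representations.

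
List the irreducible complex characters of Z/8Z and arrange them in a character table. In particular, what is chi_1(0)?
Character table of Z/8Z (irreps indexed chi_0,...,chi_7 with chi_k(m) = zeta_8^(k*m), zeta_8 = exp(2*pi*i/8)):
  irrep \ class  {0} (size 1)  {1} (size 1)    {2} (size 1)  {3} (size 1)    {4} (size 1)  {5} (size 1)    {6} (size 1)  {7} (size 1)  
  chi_0          1             1               1             1               1             1               1             1             
  chi_1          1             exp(I*pi/4)     I             exp(3*I*pi/4)   -1            exp(-3*I*pi/4)  -I            exp(-I*pi/4)  
  chi_2          1             I               -1            -I              1             I               -1            -I            
  chi_3          1             exp(3*I*pi/4)   -I            exp(I*pi/4)     -1            exp(-I*pi/4)    I             exp(-3*I*pi/4)
  chi_4          1             -1              1             -1              1             -1              1             -1            
  chi_5          1             exp(-3*I*pi/4)  I             exp(-I*pi/4)    -1            exp(I*pi/4)     -I            exp(3*I*pi/4) 
  chi_6          1             -I              -1            I               1             -I              -1            I             
  chi_7          1             exp(-I*pi/4)    -I            exp(-3*I*pi/4)  -1            exp(3*I*pi/4)   I             exp(I*pi/4)   

Spot check: chi_1(0) = zeta_8^(1*0) = zeta_8^0 = 1.

Solution. Z/8Z is abelian, so all 8 irreducible complex representations are 1-dimensional. They are given by chi_k(m) = zeta_8^(k*m) for k = 0,...,7. Row orthogonality: sum_m chi_k(m) conj(chi_l(m)) = 8 * [k = l].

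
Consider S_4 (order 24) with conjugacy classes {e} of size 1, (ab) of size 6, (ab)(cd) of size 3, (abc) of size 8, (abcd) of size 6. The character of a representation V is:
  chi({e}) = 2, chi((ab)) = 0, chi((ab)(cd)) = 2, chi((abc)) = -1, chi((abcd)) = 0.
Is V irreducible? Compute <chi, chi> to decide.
Irreducible: <chi, chi> = 1.

Reasoning: <chi, chi> = (1/|G|) sum_C |C| * |chi(C)|^2 = (1/24)[1*|2|^2 + 6*|0|^2 + 3*|2|^2 + 8*|-1|^2 + 6*|0|^2]
  = (1/24)[(4) + (0) + (12) + (8) + (0)] = 24/24 = 1.
A character is irreducible iff <chi, chi> = 1, so this representation is irreducible.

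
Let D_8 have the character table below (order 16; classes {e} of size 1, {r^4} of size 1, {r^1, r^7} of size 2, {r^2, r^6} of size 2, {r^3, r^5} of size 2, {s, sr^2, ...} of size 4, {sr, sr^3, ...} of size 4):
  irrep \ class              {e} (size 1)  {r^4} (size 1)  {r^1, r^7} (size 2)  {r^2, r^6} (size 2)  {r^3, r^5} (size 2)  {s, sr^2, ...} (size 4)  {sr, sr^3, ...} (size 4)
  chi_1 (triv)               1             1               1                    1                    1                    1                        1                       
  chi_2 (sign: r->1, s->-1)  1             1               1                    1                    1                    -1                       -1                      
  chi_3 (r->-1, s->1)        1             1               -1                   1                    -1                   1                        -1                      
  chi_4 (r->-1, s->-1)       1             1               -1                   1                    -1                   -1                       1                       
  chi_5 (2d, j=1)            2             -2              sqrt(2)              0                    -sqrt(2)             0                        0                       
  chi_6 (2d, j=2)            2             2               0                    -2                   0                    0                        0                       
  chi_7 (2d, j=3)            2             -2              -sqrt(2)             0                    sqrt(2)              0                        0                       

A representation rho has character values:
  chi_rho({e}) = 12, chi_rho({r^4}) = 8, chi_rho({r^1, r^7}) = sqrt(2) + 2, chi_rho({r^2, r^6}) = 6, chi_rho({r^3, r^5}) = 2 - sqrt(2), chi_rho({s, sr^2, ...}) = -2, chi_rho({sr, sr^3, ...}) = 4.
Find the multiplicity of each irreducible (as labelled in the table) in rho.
Multiplicities: chi_1: 3, chi_2: 2, chi_3: 0, chi_4: 3, chi_5: 1, chi_6: 1, chi_7: 0.

Working: Use <chi_rho, chi> = (1/|G|) sum_C |C| * chi_rho(C) * conj(chi(C)) with |G| = 16 for each irreducible chi in the table:
  <chi_rho, chi_1> = (1/16)[1*(12)*conj(1) + 1*(8)*conj(1) + 2*(sqrt(2) + 2)*conj(1) + 2*(6)*conj(1) + 2*(2 - sqrt(2))*conj(1) + 4*(-2)*conj(1) + 4*(4)*conj(1)]
      = (1/16)[(12) + (8) + (2*sqrt(2) + 4) + (12) + (4 - 2*sqrt(2)) + (-8) + (16)] = 48/16 = 3
  <chi_rho, chi_2> = (1/16)[1*(12)*conj(1) + 1*(8)*conj(1) + 2*(sqrt(2) + 2)*conj(1) + 2*(6)*conj(1) + 2*(2 - sqrt(2))*conj(1) + 4*(-2)*conj(-1) + 4*(4)*conj(-1)]
      = (1/16)[(12) + (8) + (2*sqrt(2) + 4) + (12) + (4 - 2*sqrt(2)) + (8) + (-16)] = 32/16 = 2
  <chi_rho, chi_3> = (1/16)[1*(12)*conj(1) + 1*(8)*conj(1) + 2*(sqrt(2) + 2)*conj(-1) + 2*(6)*conj(1) + 2*(2 - sqrt(2))*conj(-1) + 4*(-2)*conj(1) + 4*(4)*conj(-1)]
      = (1/16)[(12) + (8) + (-4 - 2*sqrt(2)) + (12) + (-4 + 2*sqrt(2)) + (-8) + (-16)] = 0/16 = 0
  <chi_rho, chi_4> = (1/16)[1*(12)*conj(1) + 1*(8)*conj(1) + 2*(sqrt(2) + 2)*conj(-1) + 2*(6)*conj(1) + 2*(2 - sqrt(2))*conj(-1) + 4*(-2)*conj(-1) + 4*(4)*conj(1)]
      = (1/16)[(12) + (8) + (-4 - 2*sqrt(2)) + (12) + (-4 + 2*sqrt(2)) + (8) + (16)] = 48/16 = 3
  <chi_rho, chi_5> = (1/16)[1*(12)*conj(2) + 1*(8)*conj(-2) + 2*(sqrt(2) + 2)*conj(sqrt(2)) + 2*(6)*conj(0) + 2*(2 - sqrt(2))*conj(-sqrt(2)) + 4*(-2)*conj(0) + 4*(4)*conj(0)]
      = (1/16)[(24) + (-16) + (4 + 4*sqrt(2)) + (0) + (4 - 4*sqrt(2)) + (0) + (0)] = 16/16 = 1
  <chi_rho, chi_6> = (1/16)[1*(12)*conj(2) + 1*(8)*conj(2) + 2*(sqrt(2) + 2)*conj(0) + 2*(6)*conj(-2) + 2*(2 - sqrt(2))*conj(0) + 4*(-2)*conj(0) + 4*(4)*conj(0)]
      = (1/16)[(24) + (16) + (0) + (-24) + (0) + (0) + (0)] = 16/16 = 1
  <chi_rho, chi_7> = (1/16)[1*(12)*conj(2) + 1*(8)*conj(-2) + 2*(sqrt(2) + 2)*conj(-sqrt(2)) + 2*(6)*conj(0) + 2*(2 - sqrt(2))*conj(sqrt(2)) + 4*(-2)*conj(0) + 4*(4)*conj(0)]
      = (1/16)[(24) + (-16) + (-4*sqrt(2) - 4) + (0) + (-4 + 4*sqrt(2)) + (0) + (0)] = 0/16 = 0
Dimension check: dim(rho) = sum (mult * dim) = 3*1 + 2*1 + 0*1 + 3*1 + 1*2 + 1*2 + 0*2 = 12 = chi_rho(e) = 12.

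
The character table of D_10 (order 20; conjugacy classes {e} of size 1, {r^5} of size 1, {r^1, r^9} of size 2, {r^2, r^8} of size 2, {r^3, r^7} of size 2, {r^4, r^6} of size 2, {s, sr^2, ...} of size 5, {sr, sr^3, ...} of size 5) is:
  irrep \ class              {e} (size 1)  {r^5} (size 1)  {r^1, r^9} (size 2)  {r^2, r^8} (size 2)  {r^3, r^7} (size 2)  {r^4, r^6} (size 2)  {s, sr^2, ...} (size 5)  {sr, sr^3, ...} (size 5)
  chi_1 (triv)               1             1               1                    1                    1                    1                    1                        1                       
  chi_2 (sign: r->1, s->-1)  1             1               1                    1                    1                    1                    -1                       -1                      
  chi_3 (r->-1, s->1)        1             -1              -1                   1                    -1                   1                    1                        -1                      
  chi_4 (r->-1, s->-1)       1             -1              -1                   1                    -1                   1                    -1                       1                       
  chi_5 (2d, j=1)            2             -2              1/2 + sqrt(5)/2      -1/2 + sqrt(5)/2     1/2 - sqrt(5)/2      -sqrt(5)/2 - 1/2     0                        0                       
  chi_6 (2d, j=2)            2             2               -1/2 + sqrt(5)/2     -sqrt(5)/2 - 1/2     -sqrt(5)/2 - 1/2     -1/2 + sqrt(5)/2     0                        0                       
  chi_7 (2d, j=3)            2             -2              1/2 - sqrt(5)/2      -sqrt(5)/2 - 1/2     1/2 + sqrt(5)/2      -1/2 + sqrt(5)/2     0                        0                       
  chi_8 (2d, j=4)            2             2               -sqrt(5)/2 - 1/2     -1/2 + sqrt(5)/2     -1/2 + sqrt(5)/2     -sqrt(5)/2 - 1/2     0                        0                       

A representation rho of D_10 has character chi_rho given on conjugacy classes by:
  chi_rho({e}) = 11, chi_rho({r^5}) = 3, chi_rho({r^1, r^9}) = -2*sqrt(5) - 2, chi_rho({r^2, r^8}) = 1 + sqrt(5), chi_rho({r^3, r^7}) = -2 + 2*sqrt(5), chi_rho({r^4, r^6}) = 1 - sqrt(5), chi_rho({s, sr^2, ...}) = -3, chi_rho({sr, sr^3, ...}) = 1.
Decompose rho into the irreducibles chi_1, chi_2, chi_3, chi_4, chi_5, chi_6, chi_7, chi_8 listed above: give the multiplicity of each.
Multiplicities: chi_1: 0, chi_2: 1, chi_3: 0, chi_4: 2, chi_5: 0, chi_6: 0, chi_7: 1, chi_8: 3.

Reasoning: Use <chi_rho, chi> = (1/|G|) sum_C |C| * chi_rho(C) * conj(chi(C)) with |G| = 20 for each irreducible chi in the table:
  <chi_rho, chi_1> = (1/20)[1*(11)*conj(1) + 1*(3)*conj(1) + 2*(-2*sqrt(5) - 2)*conj(1) + 2*(1 + sqrt(5))*conj(1) + 2*(-2 + 2*sqrt(5))*conj(1) + 2*(1 - sqrt(5))*conj(1) + 5*(-3)*conj(1) + 5*(1)*conj(1)]
      = (1/20)[(11) + (3) + (-4*sqrt(5) - 4) + (2 + 2*sqrt(5)) + (-4 + 4*sqrt(5)) + (2 - 2*sqrt(5)) + (-15) + (5)] = 0/20 = 0
  <chi_rho, chi_2> = (1/20)[1*(11)*conj(1) + 1*(3)*conj(1) + 2*(-2*sqrt(5) - 2)*conj(1) + 2*(1 + sqrt(5))*conj(1) + 2*(-2 + 2*sqrt(5))*conj(1) + 2*(1 - sqrt(5))*conj(1) + 5*(-3)*conj(-1) + 5*(1)*conj(-1)]
      = (1/20)[(11) + (3) + (-4*sqrt(5) - 4) + (2 + 2*sqrt(5)) + (-4 + 4*sqrt(5)) + (2 - 2*sqrt(5)) + (15) + (-5)] = 20/20 = 1
  <chi_rho, chi_3> = (1/20)[1*(11)*conj(1) + 1*(3)*conj(-1) + 2*(-2*sqrt(5) - 2)*conj(-1) + 2*(1 + sqrt(5))*conj(1) + 2*(-2 + 2*sqrt(5))*conj(-1) + 2*(1 - sqrt(5))*conj(1) + 5*(-3)*conj(1) + 5*(1)*conj(-1)]
      = (1/20)[(11) + (-3) + (4 + 4*sqrt(5)) + (2 + 2*sqrt(5)) + (4 - 4*sqrt(5)) + (2 - 2*sqrt(5)) + (-15) + (-5)] = 0/20 = 0
  <chi_rho, chi_4> = (1/20)[1*(11)*conj(1) + 1*(3)*conj(-1) + 2*(-2*sqrt(5) - 2)*conj(-1) + 2*(1 + sqrt(5))*conj(1) + 2*(-2 + 2*sqrt(5))*conj(-1) + 2*(1 - sqrt(5))*conj(1) + 5*(-3)*conj(-1) + 5*(1)*conj(1)]
      = (1/20)[(11) + (-3) + (4 + 4*sqrt(5)) + (2 + 2*sqrt(5)) + (4 - 4*sqrt(5)) + (2 - 2*sqrt(5)) + (15) + (5)] = 40/20 = 2
  <chi_rho, chi_5> = (1/20)[1*(11)*conj(2) + 1*(3)*conj(-2) + 2*(-2*sqrt(5) - 2)*conj(1/2 + sqrt(5)/2) + 2*(1 + sqrt(5))*conj(-1/2 + sqrt(5)/2) + 2*(-2 + 2*sqrt(5))*conj(1/2 - sqrt(5)/2) + 2*(1 - sqrt(5))*conj(-sqrt(5)/2 - 1/2) + 5*(-3)*conj(0) + 5*(1)*conj(0)]
      = (1/20)[(22) + (-6) + (-12 - 4*sqrt(5)) + (4) + (-12 + 4*sqrt(5)) + (4) + (0) + (0)] = 0/20 = 0
  <chi_rho, chi_6> = (1/20)[1*(11)*conj(2) + 1*(3)*conj(2) + 2*(-2*sqrt(5) - 2)*conj(-1/2 + sqrt(5)/2) + 2*(1 + sqrt(5))*conj(-sqrt(5)/2 - 1/2) + 2*(-2 + 2*sqrt(5))*conj(-sqrt(5)/2 - 1/2) + 2*(1 - sqrt(5))*conj(-1/2 + sqrt(5)/2) + 5*(-3)*conj(0) + 5*(1)*conj(0)]
      = (1/20)[(22) + (6) + (-8) + (-6 - 2*sqrt(5)) + (-8) + (-6 + 2*sqrt(5)) + (0) + (0)] = 0/20 = 0
  <chi_rho, chi_7> = (1/20)[1*(11)*conj(2) + 1*(3)*conj(-2) + 2*(-2*sqrt(5) - 2)*conj(1/2 - sqrt(5)/2) + 2*(1 + sqrt(5))*conj(-sqrt(5)/2 - 1/2) + 2*(-2 + 2*sqrt(5))*conj(1/2 + sqrt(5)/2) + 2*(1 - sqrt(5))*conj(-1/2 + sqrt(5)/2) + 5*(-3)*conj(0) + 5*(1)*conj(0)]
      = (1/20)[(22) + (-6) + (8) + (-6 - 2*sqrt(5)) + (8) + (-6 + 2*sqrt(5)) + (0) + (0)] = 20/20 = 1
  <chi_rho, chi_8> = (1/20)[1*(11)*conj(2) + 1*(3)*conj(2) + 2*(-2*sqrt(5) - 2)*conj(-sqrt(5)/2 - 1/2) + 2*(1 + sqrt(5))*conj(-1/2 + sqrt(5)/2) + 2*(-2 + 2*sqrt(5))*conj(-1/2 + sqrt(5)/2) + 2*(1 - sqrt(5))*conj(-sqrt(5)/2 - 1/2) + 5*(-3)*conj(0) + 5*(1)*conj(0)]
      = (1/20)[(22) + (6) + (4*sqrt(5) + 12) + (4) + (12 - 4*sqrt(5)) + (4) + (0) + (0)] = 60/20 = 3
Dimension check: dim(rho) = sum (mult * dim) = 0*1 + 1*1 + 0*1 + 2*1 + 0*2 + 0*2 + 1*2 + 3*2 = 11 = chi_rho(e) = 11.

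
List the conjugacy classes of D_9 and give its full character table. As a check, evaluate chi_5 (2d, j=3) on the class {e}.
Conjugacy classes: {e} of size 1, {r^1, r^8} of size 2, {r^2, r^7} of size 2, {r^3, r^6} of size 2, {r^4, r^5} of size 2, {s, sr, ..., sr^8} of size 9.
Character table:
  irrep \ class              {e} (size 1)  {r^1, r^8} (size 2)  {r^2, r^7} (size 2)  {r^3, r^6} (size 2)  {r^4, r^5} (size 2)  {s, sr, ..., sr^8} (size 9)
  chi_1 (triv)               1             1                    1                    1                    1                    1                          
  chi_2 (sign: r->1, s->-1)  1             1                    1                    1                    1                    -1                         
  chi_3 (2d, j=1)            2             2*cos(2*pi/9)        2*cos(4*pi/9)        -1                   -2*cos(pi/9)         0                          
  chi_4 (2d, j=2)            2             2*cos(4*pi/9)        -2*cos(pi/9)         -1                   2*cos(2*pi/9)        0                          
  chi_5 (2d, j=3)            2             -1                   -1                   2                    -1                   0                          
  chi_6 (2d, j=4)            2             -2*cos(pi/9)         2*cos(2*pi/9)        -1                   2*cos(4*pi/9)        0                          

Spot check: chi_5 (2d, j=3) on {e} = 2.

Argument: D_9 has order 2*9 = 18 with 6 conjugacy classes, hence 6 irreducibles. Sum of squared dims 1 + 1 + 4 + 4 + 4 + 4 = 18 = |G|. Linear characters come from the abelianisation; the 2-dimensional irreps have character r^k -> 2*cos(2*pi*j*k/9), reflections -> 0.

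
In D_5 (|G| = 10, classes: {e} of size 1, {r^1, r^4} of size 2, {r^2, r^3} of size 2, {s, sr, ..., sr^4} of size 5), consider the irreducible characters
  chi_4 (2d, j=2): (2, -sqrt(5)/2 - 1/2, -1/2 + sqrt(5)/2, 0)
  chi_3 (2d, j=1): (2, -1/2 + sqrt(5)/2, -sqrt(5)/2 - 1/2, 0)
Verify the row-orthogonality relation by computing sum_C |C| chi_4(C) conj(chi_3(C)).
Sum = 0; so <chi_4, chi_3> = 0 (distinct irreducibles are orthogonal).

Solution. Compute term by term over conjugacy classes (|C| * chi_4(C) * conj(chi_3(C))):
  1*(2)*conj(2) + 2*(-sqrt(5)/2 - 1/2)*conj(-1/2 + sqrt(5)/2) + 2*(-1/2 + sqrt(5)/2)*conj(-sqrt(5)/2 - 1/2) + 5*(0)*conj(0)
  = (4) + (-2) + (-2) + (0)
  = 0.
Dividing by |G| = 10 gives 0/10 = 0, matching the row-orthogonality relation <chi_4, chi_3> = [chi_4 = chi_3].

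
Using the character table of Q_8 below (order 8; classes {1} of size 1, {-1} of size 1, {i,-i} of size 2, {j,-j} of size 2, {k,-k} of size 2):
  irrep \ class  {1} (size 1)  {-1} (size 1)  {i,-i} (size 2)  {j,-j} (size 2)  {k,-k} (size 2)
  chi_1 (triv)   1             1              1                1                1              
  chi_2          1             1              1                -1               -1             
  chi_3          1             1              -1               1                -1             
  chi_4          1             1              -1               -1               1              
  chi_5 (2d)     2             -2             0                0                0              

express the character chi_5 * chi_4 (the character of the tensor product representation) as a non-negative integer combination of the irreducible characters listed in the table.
chi_5 tensor chi_4 = chi_5 (all other irreducibles have multiplicity 0).

Working: The character of a tensor product is the pointwise product (chi_5 * chi_4)(C) = chi_5(C) * chi_4(C):
  {1}: (2)*(1), {-1}: (-2)*(1), {i,-i}: (0)*(-1), {j,-j}: (0)*(-1), {k,-k}: (0)*(1)
so (chi_5 * chi_4) takes values
  {1} -> 2, {-1} -> -2, {i,-i} -> 0, {j,-j} -> 0, {k,-k} -> 0.
Now take the inner product of this character with each irreducible chi from the table, <chi_5*chi_4, chi> = (1/8) sum_C |C| (chi_5*chi_4)(C) conj(chi(C)):
  <chi_5*chi_4, chi_1> = (1/8)[1*(2)*conj(1) + 1*(-2)*conj(1) + 2*(0)*conj(1) + 2*(0)*conj(1) + 2*(0)*conj(1)]
      = (1/8)[(2) + (-2) + (0) + (0) + (0)] = 0/8 = 0
  <chi_5*chi_4, chi_2> = (1/8)[1*(2)*conj(1) + 1*(-2)*conj(1) + 2*(0)*conj(1) + 2*(0)*conj(-1) + 2*(0)*conj(-1)]
      = (1/8)[(2) + (-2) + (0) + (0) + (0)] = 0/8 = 0
  <chi_5*chi_4, chi_3> = (1/8)[1*(2)*conj(1) + 1*(-2)*conj(1) + 2*(0)*conj(-1) + 2*(0)*conj(1) + 2*(0)*conj(-1)]
      = (1/8)[(2) + (-2) + (0) + (0) + (0)] = 0/8 = 0
  <chi_5*chi_4, chi_4> = (1/8)[1*(2)*conj(1) + 1*(-2)*conj(1) + 2*(0)*conj(-1) + 2*(0)*conj(-1) + 2*(0)*conj(1)]
      = (1/8)[(2) + (-2) + (0) + (0) + (0)] = 0/8 = 0
  <chi_5*chi_4, chi_5> = (1/8)[1*(2)*conj(2) + 1*(-2)*conj(-2) + 2*(0)*conj(0) + 2*(0)*conj(0) + 2*(0)*conj(0)]
      = (1/8)[(4) + (4) + (0) + (0) + (0)] = 8/8 = 1
Hence the multiplicities are chi_5: 1. Dimension check: dim(chi_5)*dim(chi_4) = 2*1 = 2 and sum (mult * dim) = 1*2 = 2.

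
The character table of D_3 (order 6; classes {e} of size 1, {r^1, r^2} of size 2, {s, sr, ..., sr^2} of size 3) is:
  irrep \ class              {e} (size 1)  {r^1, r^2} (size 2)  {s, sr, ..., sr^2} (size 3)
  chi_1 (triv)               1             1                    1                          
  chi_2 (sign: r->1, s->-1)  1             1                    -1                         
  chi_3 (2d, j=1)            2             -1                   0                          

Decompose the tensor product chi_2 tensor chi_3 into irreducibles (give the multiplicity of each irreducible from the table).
chi_2 tensor chi_3 = chi_3 (all other irreducibles have multiplicity 0).

Solution. The character of a tensor product is the pointwise product (chi_2 * chi_3)(C) = chi_2(C) * chi_3(C):
  {e}: (1)*(2), {r^1, r^2}: (1)*(-1), {s, sr, ..., sr^2}: (-1)*(0)
so (chi_2 * chi_3) takes values
  {e} -> 2, {r^1, r^2} -> -1, {s, sr, ..., sr^2} -> 0.
Now take the inner product of this character with each irreducible chi from the table, <chi_2*chi_3, chi> = (1/6) sum_C |C| (chi_2*chi_3)(C) conj(chi(C)):
  <chi_2*chi_3, chi_1> = (1/6)[1*(2)*conj(1) + 2*(-1)*conj(1) + 3*(0)*conj(1)]
      = (1/6)[(2) + (-2) + (0)] = 0/6 = 0
  <chi_2*chi_3, chi_2> = (1/6)[1*(2)*conj(1) + 2*(-1)*conj(1) + 3*(0)*conj(-1)]
      = (1/6)[(2) + (-2) + (0)] = 0/6 = 0
  <chi_2*chi_3, chi_3> = (1/6)[1*(2)*conj(2) + 2*(-1)*conj(-1) + 3*(0)*conj(0)]
      = (1/6)[(4) + (2) + (0)] = 6/6 = 1
Hence the multiplicities are chi_3: 1. Dimension check: dim(chi_2)*dim(chi_3) = 1*2 = 2 and sum (mult * dim) = 1*2 = 2.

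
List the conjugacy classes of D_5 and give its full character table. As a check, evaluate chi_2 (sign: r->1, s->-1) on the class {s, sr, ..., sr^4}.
Conjugacy classes: {e} of size 1, {r^1, r^4} of size 2, {r^2, r^3} of size 2, {s, sr, ..., sr^4} of size 5.
Character table:
  irrep \ class              {e} (size 1)  {r^1, r^4} (size 2)  {r^2, r^3} (size 2)  {s, sr, ..., sr^4} (size 5)
  chi_1 (triv)               1             1                    1                    1                          
  chi_2 (sign: r->1, s->-1)  1             1                    1                    -1                         
  chi_3 (2d, j=1)            2             -1/2 + sqrt(5)/2     -sqrt(5)/2 - 1/2     0                          
  chi_4 (2d, j=2)            2             -sqrt(5)/2 - 1/2     -1/2 + sqrt(5)/2     0                          

Spot check: chi_2 (sign: r->1, s->-1) on {s, sr, ..., sr^4} = -1.

Why: D_5 has order 2*5 = 10 with 4 conjugacy classes, hence 4 irreducibles. Sum of squared dims 1 + 1 + 4 + 4 = 10 = |G|. Linear characters come from the abelianisation; the 2-dimensional irreps have character r^k -> 2*cos(2*pi*j*k/5), reflections -> 0.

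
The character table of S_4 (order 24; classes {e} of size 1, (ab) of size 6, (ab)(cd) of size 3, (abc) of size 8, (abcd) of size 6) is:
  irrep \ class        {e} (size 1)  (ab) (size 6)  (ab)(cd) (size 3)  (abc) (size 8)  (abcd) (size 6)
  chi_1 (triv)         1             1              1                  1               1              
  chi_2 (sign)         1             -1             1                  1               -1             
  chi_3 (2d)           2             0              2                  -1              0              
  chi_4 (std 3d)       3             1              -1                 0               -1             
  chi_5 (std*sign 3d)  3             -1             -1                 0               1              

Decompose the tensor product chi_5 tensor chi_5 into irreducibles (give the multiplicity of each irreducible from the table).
chi_5 tensor chi_5 = chi_1 + chi_3 + chi_4 + chi_5 (all other irreducibles have multiplicity 0).

Reasoning: The character of a tensor product is the pointwise product (chi_5 * chi_5)(C) = chi_5(C) * chi_5(C):
  {e}: (3)*(3), (ab): (-1)*(-1), (ab)(cd): (-1)*(-1), (abc): (0)*(0), (abcd): (1)*(1)
so (chi_5 * chi_5) takes values
  {e} -> 9, (ab) -> 1, (ab)(cd) -> 1, (abc) -> 0, (abcd) -> 1.
Now take the inner product of this character with each irreducible chi from the table, <chi_5*chi_5, chi> = (1/24) sum_C |C| (chi_5*chi_5)(C) conj(chi(C)):
  <chi_5*chi_5, chi_1> = (1/24)[1*(9)*conj(1) + 6*(1)*conj(1) + 3*(1)*conj(1) + 8*(0)*conj(1) + 6*(1)*conj(1)]
      = (1/24)[(9) + (6) + (3) + (0) + (6)] = 24/24 = 1
  <chi_5*chi_5, chi_2> = (1/24)[1*(9)*conj(1) + 6*(1)*conj(-1) + 3*(1)*conj(1) + 8*(0)*conj(1) + 6*(1)*conj(-1)]
      = (1/24)[(9) + (-6) + (3) + (0) + (-6)] = 0/24 = 0
  <chi_5*chi_5, chi_3> = (1/24)[1*(9)*conj(2) + 6*(1)*conj(0) + 3*(1)*conj(2) + 8*(0)*conj(-1) + 6*(1)*conj(0)]
      = (1/24)[(18) + (0) + (6) + (0) + (0)] = 24/24 = 1
  <chi_5*chi_5, chi_4> = (1/24)[1*(9)*conj(3) + 6*(1)*conj(1) + 3*(1)*conj(-1) + 8*(0)*conj(0) + 6*(1)*conj(-1)]
      = (1/24)[(27) + (6) + (-3) + (0) + (-6)] = 24/24 = 1
  <chi_5*chi_5, chi_5> = (1/24)[1*(9)*conj(3) + 6*(1)*conj(-1) + 3*(1)*conj(-1) + 8*(0)*conj(0) + 6*(1)*conj(1)]
      = (1/24)[(27) + (-6) + (-3) + (0) + (6)] = 24/24 = 1
Hence the multiplicities are chi_1: 1, chi_3: 1, chi_4: 1, chi_5: 1. Dimension check: dim(chi_5)*dim(chi_5) = 3*3 = 9 and sum (mult * dim) = 1*1 + 1*2 + 1*3 + 1*3 = 9.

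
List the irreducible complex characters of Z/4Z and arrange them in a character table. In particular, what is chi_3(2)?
Character table of Z/4Z (irreps indexed chi_0,...,chi_3 with chi_k(m) = zeta_4^(k*m), zeta_4 = exp(2*pi*i/4)):
  irrep \ class  {0} (size 1)  {1} (size 1)  {2} (size 1)  {3} (size 1)
  chi_0          1             1             1             1           
  chi_1          1             I             -1            -I          
  chi_2          1             -1            1             -1          
  chi_3          1             -I            -1            I           

Spot check: chi_3(2) = zeta_4^(3*2) = zeta_4^6 = -1.

Derivation: Z/4Z is abelian, so all 4 irreducible complex representations are 1-dimensional. They are given by chi_k(m) = zeta_4^(k*m) for k = 0,...,3. Row orthogonality: sum_m chi_k(m) conj(chi_l(m)) = 4 * [k = l].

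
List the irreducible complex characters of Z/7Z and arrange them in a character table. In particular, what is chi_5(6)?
Character table of Z/7Z (irreps indexed chi_0,...,chi_6 with chi_k(m) = zeta_7^(k*m), zeta_7 = exp(2*pi*i/7)):
  irrep \ class  {0} (size 1)  {1} (size 1)    {2} (size 1)    {3} (size 1)    {4} (size 1)    {5} (size 1)    {6} (size 1)  
  chi_0          1             1               1               1               1               1               1             
  chi_1          1             exp(2*I*pi/7)   exp(4*I*pi/7)   exp(6*I*pi/7)   exp(-6*I*pi/7)  exp(-4*I*pi/7)  exp(-2*I*pi/7)
  chi_2          1             exp(4*I*pi/7)   exp(-6*I*pi/7)  exp(-2*I*pi/7)  exp(2*I*pi/7)   exp(6*I*pi/7)   exp(-4*I*pi/7)
  chi_3          1             exp(6*I*pi/7)   exp(-2*I*pi/7)  exp(4*I*pi/7)   exp(-4*I*pi/7)  exp(2*I*pi/7)   exp(-6*I*pi/7)
  chi_4          1             exp(-6*I*pi/7)  exp(2*I*pi/7)   exp(-4*I*pi/7)  exp(4*I*pi/7)   exp(-2*I*pi/7)  exp(6*I*pi/7) 
  chi_5          1             exp(-4*I*pi/7)  exp(6*I*pi/7)   exp(2*I*pi/7)   exp(-2*I*pi/7)  exp(-6*I*pi/7)  exp(4*I*pi/7) 
  chi_6          1             exp(-2*I*pi/7)  exp(-4*I*pi/7)  exp(-6*I*pi/7)  exp(6*I*pi/7)   exp(4*I*pi/7)   exp(2*I*pi/7) 

Spot check: chi_5(6) = zeta_7^(5*6) = zeta_7^30 = exp(4*I*pi/7).

Justification: Z/7Z is abelian, so all 7 irreducible complex representations are 1-dimensional. They are given by chi_k(m) = zeta_7^(k*m) for k = 0,...,6. Row orthogonality: sum_m chi_k(m) conj(chi_l(m)) = 7 * [k = l].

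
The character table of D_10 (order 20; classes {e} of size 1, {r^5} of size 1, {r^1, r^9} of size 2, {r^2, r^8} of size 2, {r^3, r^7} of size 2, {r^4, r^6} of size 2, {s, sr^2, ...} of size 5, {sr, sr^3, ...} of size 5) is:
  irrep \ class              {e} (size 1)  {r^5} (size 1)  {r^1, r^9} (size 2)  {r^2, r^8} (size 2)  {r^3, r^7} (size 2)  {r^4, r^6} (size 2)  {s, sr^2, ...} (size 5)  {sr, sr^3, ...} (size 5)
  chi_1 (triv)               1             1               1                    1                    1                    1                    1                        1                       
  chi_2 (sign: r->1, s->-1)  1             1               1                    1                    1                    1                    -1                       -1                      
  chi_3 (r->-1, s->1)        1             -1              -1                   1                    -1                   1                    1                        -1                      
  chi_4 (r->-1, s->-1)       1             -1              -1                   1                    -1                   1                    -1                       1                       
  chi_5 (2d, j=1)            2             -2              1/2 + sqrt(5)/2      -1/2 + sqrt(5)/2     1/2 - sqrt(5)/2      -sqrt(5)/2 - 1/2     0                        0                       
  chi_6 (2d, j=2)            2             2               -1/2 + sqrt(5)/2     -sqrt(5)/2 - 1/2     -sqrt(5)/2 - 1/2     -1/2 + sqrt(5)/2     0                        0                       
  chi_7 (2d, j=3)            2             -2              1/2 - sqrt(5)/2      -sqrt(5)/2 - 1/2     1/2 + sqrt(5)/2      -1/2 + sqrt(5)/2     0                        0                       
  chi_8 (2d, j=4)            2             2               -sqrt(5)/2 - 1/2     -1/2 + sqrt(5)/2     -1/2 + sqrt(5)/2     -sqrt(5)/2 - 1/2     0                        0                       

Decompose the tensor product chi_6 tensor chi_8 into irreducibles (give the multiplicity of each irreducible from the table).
chi_6 tensor chi_8 = chi_6 + chi_8 (all other irreducibles have multiplicity 0).

Solution. The character of a tensor product is the pointwise product (chi_6 * chi_8)(C) = chi_6(C) * chi_8(C):
  {e}: (2)*(2), {r^5}: (2)*(2), {r^1, r^9}: (-1/2 + sqrt(5)/2)*(-sqrt(5)/2 - 1/2), {r^2, r^8}: (-sqrt(5)/2 - 1/2)*(-1/2 + sqrt(5)/2), {r^3, r^7}: (-sqrt(5)/2 - 1/2)*(-1/2 + sqrt(5)/2), {r^4, r^6}: (-1/2 + sqrt(5)/2)*(-sqrt(5)/2 - 1/2), {s, sr^2, ...}: (0)*(0), {sr, sr^3, ...}: (0)*(0)
so (chi_6 * chi_8) takes values
  {e} -> 4, {r^5} -> 4, {r^1, r^9} -> -1, {r^2, r^8} -> -1, {r^3, r^7} -> -1, {r^4, r^6} -> -1, {s, sr^2, ...} -> 0, {sr, sr^3, ...} -> 0.
Now take the inner product of this character with each irreducible chi from the table, <chi_6*chi_8, chi> = (1/20) sum_C |C| (chi_6*chi_8)(C) conj(chi(C)):
  <chi_6*chi_8, chi_1> = (1/20)[1*(4)*conj(1) + 1*(4)*conj(1) + 2*(-1)*conj(1) + 2*(-1)*conj(1) + 2*(-1)*conj(1) + 2*(-1)*conj(1) + 5*(0)*conj(1) + 5*(0)*conj(1)]
      = (1/20)[(4) + (4) + (-2) + (-2) + (-2) + (-2) + (0) + (0)] = 0/20 = 0
  <chi_6*chi_8, chi_2> = (1/20)[1*(4)*conj(1) + 1*(4)*conj(1) + 2*(-1)*conj(1) + 2*(-1)*conj(1) + 2*(-1)*conj(1) + 2*(-1)*conj(1) + 5*(0)*conj(-1) + 5*(0)*conj(-1)]
      = (1/20)[(4) + (4) + (-2) + (-2) + (-2) + (-2) + (0) + (0)] = 0/20 = 0
  <chi_6*chi_8, chi_3> = (1/20)[1*(4)*conj(1) + 1*(4)*conj(-1) + 2*(-1)*conj(-1) + 2*(-1)*conj(1) + 2*(-1)*conj(-1) + 2*(-1)*conj(1) + 5*(0)*conj(1) + 5*(0)*conj(-1)]
      = (1/20)[(4) + (-4) + (2) + (-2) + (2) + (-2) + (0) + (0)] = 0/20 = 0
  <chi_6*chi_8, chi_4> = (1/20)[1*(4)*conj(1) + 1*(4)*conj(-1) + 2*(-1)*conj(-1) + 2*(-1)*conj(1) + 2*(-1)*conj(-1) + 2*(-1)*conj(1) + 5*(0)*conj(-1) + 5*(0)*conj(1)]
      = (1/20)[(4) + (-4) + (2) + (-2) + (2) + (-2) + (0) + (0)] = 0/20 = 0
  <chi_6*chi_8, chi_5> = (1/20)[1*(4)*conj(2) + 1*(4)*conj(-2) + 2*(-1)*conj(1/2 + sqrt(5)/2) + 2*(-1)*conj(-1/2 + sqrt(5)/2) + 2*(-1)*conj(1/2 - sqrt(5)/2) + 2*(-1)*conj(-sqrt(5)/2 - 1/2) + 5*(0)*conj(0) + 5*(0)*conj(0)]
      = (1/20)[(8) + (-8) + (-sqrt(5) - 1) + (1 - sqrt(5)) + (-1 + sqrt(5)) + (1 + sqrt(5)) + (0) + (0)] = 0/20 = 0
  <chi_6*chi_8, chi_6> = (1/20)[1*(4)*conj(2) + 1*(4)*conj(2) + 2*(-1)*conj(-1/2 + sqrt(5)/2) + 2*(-1)*conj(-sqrt(5)/2 - 1/2) + 2*(-1)*conj(-sqrt(5)/2 - 1/2) + 2*(-1)*conj(-1/2 + sqrt(5)/2) + 5*(0)*conj(0) + 5*(0)*conj(0)]
      = (1/20)[(8) + (8) + (1 - sqrt(5)) + (1 + sqrt(5)) + (1 + sqrt(5)) + (1 - sqrt(5)) + (0) + (0)] = 20/20 = 1
  <chi_6*chi_8, chi_7> = (1/20)[1*(4)*conj(2) + 1*(4)*conj(-2) + 2*(-1)*conj(1/2 - sqrt(5)/2) + 2*(-1)*conj(-sqrt(5)/2 - 1/2) + 2*(-1)*conj(1/2 + sqrt(5)/2) + 2*(-1)*conj(-1/2 + sqrt(5)/2) + 5*(0)*conj(0) + 5*(0)*conj(0)]
      = (1/20)[(8) + (-8) + (-1 + sqrt(5)) + (1 + sqrt(5)) + (-sqrt(5) - 1) + (1 - sqrt(5)) + (0) + (0)] = 0/20 = 0
  <chi_6*chi_8, chi_8> = (1/20)[1*(4)*conj(2) + 1*(4)*conj(2) + 2*(-1)*conj(-sqrt(5)/2 - 1/2) + 2*(-1)*conj(-1/2 + sqrt(5)/2) + 2*(-1)*conj(-1/2 + sqrt(5)/2) + 2*(-1)*conj(-sqrt(5)/2 - 1/2) + 5*(0)*conj(0) + 5*(0)*conj(0)]
      = (1/20)[(8) + (8) + (1 + sqrt(5)) + (1 - sqrt(5)) + (1 - sqrt(5)) + (1 + sqrt(5)) + (0) + (0)] = 20/20 = 1
Hence the multiplicities are chi_6: 1, chi_8: 1. Dimension check: dim(chi_6)*dim(chi_8) = 2*2 = 4 and sum (mult * dim) = 1*2 + 1*2 = 4.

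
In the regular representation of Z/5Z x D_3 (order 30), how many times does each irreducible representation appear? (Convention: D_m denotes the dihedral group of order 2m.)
Each irreducible V_i of dimension d_i appears with multiplicity d_i, i.e. rho_reg = (direct sum over all irreducibles V_i) d_i V_i. The irreducible dimensions for Z/5Z x D_3 are 1, 1, 1, 1, 1, 1, 1, 1, 1, 1, 2, 2, 2, 2, 2: 10 irreducibles of dimension 1, each with multiplicity 1; 5 irreducibles of dimension 2, each with multiplicity 2. Total dimension 10*1*1 + 5*2*2 = 30 = |G|.

Justification: General theorem: in the regular representation of a finite group G, each irreducible appears with multiplicity equal to its dimension. Check: dim(rho_reg) = sum d_i^2 = 1 + 1 + 1 + 1 + 1 + 1 + 1 + 1 + 1 + 1 + 4 + 4 + 4 + 4 + 4 = 30 = |G|.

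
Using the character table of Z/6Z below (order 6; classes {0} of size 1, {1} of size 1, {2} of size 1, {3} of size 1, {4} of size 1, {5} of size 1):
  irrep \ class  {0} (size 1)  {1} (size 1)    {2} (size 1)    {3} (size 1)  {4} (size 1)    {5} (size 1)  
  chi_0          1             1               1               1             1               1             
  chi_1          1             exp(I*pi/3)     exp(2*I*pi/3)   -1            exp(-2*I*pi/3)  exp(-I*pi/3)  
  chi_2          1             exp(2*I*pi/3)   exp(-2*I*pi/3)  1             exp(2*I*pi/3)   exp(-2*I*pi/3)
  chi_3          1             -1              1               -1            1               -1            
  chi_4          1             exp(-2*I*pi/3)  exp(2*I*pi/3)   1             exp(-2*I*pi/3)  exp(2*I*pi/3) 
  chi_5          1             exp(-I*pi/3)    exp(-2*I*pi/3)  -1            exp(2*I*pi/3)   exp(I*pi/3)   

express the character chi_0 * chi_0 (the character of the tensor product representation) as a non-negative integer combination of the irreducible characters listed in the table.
chi_0 tensor chi_0 = chi_0 (all other irreducibles have multiplicity 0).

Why: The character of a tensor product is the pointwise product (chi_0 * chi_0)(C) = chi_0(C) * chi_0(C):
  {0}: (1)*(1), {1}: (1)*(1), {2}: (1)*(1), {3}: (1)*(1), {4}: (1)*(1), {5}: (1)*(1)
so (chi_0 * chi_0) takes values
  {0} -> 1, {1} -> 1, {2} -> 1, {3} -> 1, {4} -> 1, {5} -> 1.
Now take the inner product of this character with each irreducible chi from the table, <chi_0*chi_0, chi> = (1/6) sum_C |C| (chi_0*chi_0)(C) conj(chi(C)):
  <chi_0*chi_0, chi_0> = (1/6)[1*(1)*conj(1) + 1*(1)*conj(1) + 1*(1)*conj(1) + 1*(1)*conj(1) + 1*(1)*conj(1) + 1*(1)*conj(1)]
      = (1/6)[(1) + (1) + (1) + (1) + (1) + (1)] = 6/6 = 1
  <chi_0*chi_0, chi_1> = (1/6)[1*(1)*conj(1) + 1*(1)*conj(exp(I*pi/3)) + 1*(1)*conj(exp(2*I*pi/3)) + 1*(1)*conj(-1) + 1*(1)*conj(exp(-2*I*pi/3)) + 1*(1)*conj(exp(-I*pi/3))]
      = (1/6)[(1) + (exp(-I*pi/3)) + (exp(-2*I*pi/3)) + (-1) + (exp(2*I*pi/3)) + (exp(I*pi/3))] = 0/6 = 0
  <chi_0*chi_0, chi_2> = (1/6)[1*(1)*conj(1) + 1*(1)*conj(exp(2*I*pi/3)) + 1*(1)*conj(exp(-2*I*pi/3)) + 1*(1)*conj(1) + 1*(1)*conj(exp(2*I*pi/3)) + 1*(1)*conj(exp(-2*I*pi/3))]
      = (1/6)[(1) + (exp(-2*I*pi/3)) + (exp(2*I*pi/3)) + (1) + (exp(-2*I*pi/3)) + (exp(2*I*pi/3))] = 0/6 = 0
  <chi_0*chi_0, chi_3> = (1/6)[1*(1)*conj(1) + 1*(1)*conj(-1) + 1*(1)*conj(1) + 1*(1)*conj(-1) + 1*(1)*conj(1) + 1*(1)*conj(-1)]
      = (1/6)[(1) + (-1) + (1) + (-1) + (1) + (-1)] = 0/6 = 0
  <chi_0*chi_0, chi_4> = (1/6)[1*(1)*conj(1) + 1*(1)*conj(exp(-2*I*pi/3)) + 1*(1)*conj(exp(2*I*pi/3)) + 1*(1)*conj(1) + 1*(1)*conj(exp(-2*I*pi/3)) + 1*(1)*conj(exp(2*I*pi/3))]
      = (1/6)[(1) + (exp(2*I*pi/3)) + (exp(-2*I*pi/3)) + (1) + (exp(2*I*pi/3)) + (exp(-2*I*pi/3))] = 0/6 = 0
  <chi_0*chi_0, chi_5> = (1/6)[1*(1)*conj(1) + 1*(1)*conj(exp(-I*pi/3)) + 1*(1)*conj(exp(-2*I*pi/3)) + 1*(1)*conj(-1) + 1*(1)*conj(exp(2*I*pi/3)) + 1*(1)*conj(exp(I*pi/3))]
      = (1/6)[(1) + (exp(I*pi/3)) + (exp(2*I*pi/3)) + (-1) + (exp(-2*I*pi/3)) + (exp(-I*pi/3))] = 0/6 = 0
(Exp terms are combined using exp(i*s)*conj(exp(i*t)) = exp(i*(s-t)), and sums of them are collapsed using the identity that for every m > 1 the m distinct m-th roots of unity sum to 0, e.g. 1 + exp(2*I*pi/3) + exp(-2*I*pi/3) = 0.)
Hence the multiplicities are chi_0: 1. Dimension check: dim(chi_0)*dim(chi_0) = 1*1 = 1 and sum (mult * dim) = 1*1 = 1.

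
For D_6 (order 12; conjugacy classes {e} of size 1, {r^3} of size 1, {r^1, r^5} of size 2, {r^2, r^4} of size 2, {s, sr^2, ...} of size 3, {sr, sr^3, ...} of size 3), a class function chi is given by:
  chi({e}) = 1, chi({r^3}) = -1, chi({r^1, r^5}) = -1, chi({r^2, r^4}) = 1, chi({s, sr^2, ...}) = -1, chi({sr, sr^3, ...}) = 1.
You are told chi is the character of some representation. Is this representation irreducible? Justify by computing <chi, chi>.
Irreducible: <chi, chi> = 1.

Details: <chi, chi> = (1/|G|) sum_C |C| * |chi(C)|^2 = (1/12)[1*|1|^2 + 1*|-1|^2 + 2*|-1|^2 + 2*|1|^2 + 3*|-1|^2 + 3*|1|^2]
  = (1/12)[(1) + (1) + (2) + (2) + (3) + (3)] = 12/12 = 1.
A character is irreducible iff <chi, chi> = 1, so this representation is irreducible.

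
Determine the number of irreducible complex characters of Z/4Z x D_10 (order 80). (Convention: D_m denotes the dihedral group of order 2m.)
32

Argument: The number of irreducible complex representations of a finite group equals its number of conjugacy classes. For a direct product, #classes(G x H) = #classes(G) * #classes(H). Z/4Z has 4 classes (abelian), D_10 has 8 classes, so 4 * 8 = 32, so Z/4Z x D_10 (order 80) has exactly 32 irreducible complex representations.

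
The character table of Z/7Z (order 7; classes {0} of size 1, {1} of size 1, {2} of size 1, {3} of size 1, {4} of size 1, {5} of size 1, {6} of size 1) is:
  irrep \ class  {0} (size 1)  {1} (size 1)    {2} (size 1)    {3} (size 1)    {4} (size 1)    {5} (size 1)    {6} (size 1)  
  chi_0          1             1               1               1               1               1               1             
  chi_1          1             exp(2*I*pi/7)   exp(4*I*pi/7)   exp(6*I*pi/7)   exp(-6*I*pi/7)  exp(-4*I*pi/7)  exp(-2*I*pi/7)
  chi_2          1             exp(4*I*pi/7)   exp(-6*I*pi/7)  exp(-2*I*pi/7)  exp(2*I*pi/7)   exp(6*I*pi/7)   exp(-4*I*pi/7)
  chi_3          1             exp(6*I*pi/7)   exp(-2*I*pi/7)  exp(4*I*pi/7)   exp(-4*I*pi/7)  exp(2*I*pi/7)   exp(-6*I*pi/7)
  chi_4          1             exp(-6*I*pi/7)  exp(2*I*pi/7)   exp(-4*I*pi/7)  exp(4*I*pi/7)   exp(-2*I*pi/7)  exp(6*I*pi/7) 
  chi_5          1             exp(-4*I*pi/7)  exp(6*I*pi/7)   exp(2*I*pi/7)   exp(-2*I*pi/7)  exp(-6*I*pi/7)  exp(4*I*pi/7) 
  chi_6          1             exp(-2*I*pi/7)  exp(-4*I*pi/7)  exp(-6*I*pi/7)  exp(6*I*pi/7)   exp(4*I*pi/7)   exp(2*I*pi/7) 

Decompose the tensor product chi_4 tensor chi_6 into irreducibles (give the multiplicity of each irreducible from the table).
chi_4 tensor chi_6 = chi_3 (all other irreducibles have multiplicity 0).

Argument: The character of a tensor product is the pointwise product (chi_4 * chi_6)(C) = chi_4(C) * chi_6(C):
  {0}: (1)*(1), {1}: (exp(-6*I*pi/7))*(exp(-2*I*pi/7)), {2}: (exp(2*I*pi/7))*(exp(-4*I*pi/7)), {3}: (exp(-4*I*pi/7))*(exp(-6*I*pi/7)), {4}: (exp(4*I*pi/7))*(exp(6*I*pi/7)), {5}: (exp(-2*I*pi/7))*(exp(4*I*pi/7)), {6}: (exp(6*I*pi/7))*(exp(2*I*pi/7))
so (chi_4 * chi_6) takes values
  {0} -> 1, {1} -> exp(6*I*pi/7), {2} -> exp(-2*I*pi/7), {3} -> exp(4*I*pi/7), {4} -> exp(-4*I*pi/7), {5} -> exp(2*I*pi/7), {6} -> exp(-6*I*pi/7).
Now take the inner product of this character with each irreducible chi from the table, <chi_4*chi_6, chi> = (1/7) sum_C |C| (chi_4*chi_6)(C) conj(chi(C)):
  <chi_4*chi_6, chi_0> = (1/7)[1*(1)*conj(1) + 1*(exp(6*I*pi/7))*conj(1) + 1*(exp(-2*I*pi/7))*conj(1) + 1*(exp(4*I*pi/7))*conj(1) + 1*(exp(-4*I*pi/7))*conj(1) + 1*(exp(2*I*pi/7))*conj(1) + 1*(exp(-6*I*pi/7))*conj(1)]
      = (1/7)[(1) + (exp(6*I*pi/7)) + (exp(-2*I*pi/7)) + (exp(4*I*pi/7)) + (exp(-4*I*pi/7)) + (exp(2*I*pi/7)) + (exp(-6*I*pi/7))] = 0/7 = 0
  <chi_4*chi_6, chi_1> = (1/7)[1*(1)*conj(1) + 1*(exp(6*I*pi/7))*conj(exp(2*I*pi/7)) + 1*(exp(-2*I*pi/7))*conj(exp(4*I*pi/7)) + 1*(exp(4*I*pi/7))*conj(exp(6*I*pi/7)) + 1*(exp(-4*I*pi/7))*conj(exp(-6*I*pi/7)) + 1*(exp(2*I*pi/7))*conj(exp(-4*I*pi/7)) + 1*(exp(-6*I*pi/7))*conj(exp(-2*I*pi/7))]
      = (1/7)[(1) + (exp(4*I*pi/7)) + (exp(-6*I*pi/7)) + (exp(-2*I*pi/7)) + (exp(2*I*pi/7)) + (exp(6*I*pi/7)) + (exp(-4*I*pi/7))] = 0/7 = 0
  <chi_4*chi_6, chi_2> = (1/7)[1*(1)*conj(1) + 1*(exp(6*I*pi/7))*conj(exp(4*I*pi/7)) + 1*(exp(-2*I*pi/7))*conj(exp(-6*I*pi/7)) + 1*(exp(4*I*pi/7))*conj(exp(-2*I*pi/7)) + 1*(exp(-4*I*pi/7))*conj(exp(2*I*pi/7)) + 1*(exp(2*I*pi/7))*conj(exp(6*I*pi/7)) + 1*(exp(-6*I*pi/7))*conj(exp(-4*I*pi/7))]
      = (1/7)[(1) + (exp(2*I*pi/7)) + (exp(4*I*pi/7)) + (exp(6*I*pi/7)) + (exp(-6*I*pi/7)) + (exp(-4*I*pi/7)) + (exp(-2*I*pi/7))] = 0/7 = 0
  <chi_4*chi_6, chi_3> = (1/7)[1*(1)*conj(1) + 1*(exp(6*I*pi/7))*conj(exp(6*I*pi/7)) + 1*(exp(-2*I*pi/7))*conj(exp(-2*I*pi/7)) + 1*(exp(4*I*pi/7))*conj(exp(4*I*pi/7)) + 1*(exp(-4*I*pi/7))*conj(exp(-4*I*pi/7)) + 1*(exp(2*I*pi/7))*conj(exp(2*I*pi/7)) + 1*(exp(-6*I*pi/7))*conj(exp(-6*I*pi/7))]
      = (1/7)[(1) + (1) + (1) + (1) + (1) + (1) + (1)] = 7/7 = 1
  <chi_4*chi_6, chi_4> = (1/7)[1*(1)*conj(1) + 1*(exp(6*I*pi/7))*conj(exp(-6*I*pi/7)) + 1*(exp(-2*I*pi/7))*conj(exp(2*I*pi/7)) + 1*(exp(4*I*pi/7))*conj(exp(-4*I*pi/7)) + 1*(exp(-4*I*pi/7))*conj(exp(4*I*pi/7)) + 1*(exp(2*I*pi/7))*conj(exp(-2*I*pi/7)) + 1*(exp(-6*I*pi/7))*conj(exp(6*I*pi/7))]
      = (1/7)[(1) + (exp(-2*I*pi/7)) + (exp(-4*I*pi/7)) + (exp(-6*I*pi/7)) + (exp(6*I*pi/7)) + (exp(4*I*pi/7)) + (exp(2*I*pi/7))] = 0/7 = 0
  <chi_4*chi_6, chi_5> = (1/7)[1*(1)*conj(1) + 1*(exp(6*I*pi/7))*conj(exp(-4*I*pi/7)) + 1*(exp(-2*I*pi/7))*conj(exp(6*I*pi/7)) + 1*(exp(4*I*pi/7))*conj(exp(2*I*pi/7)) + 1*(exp(-4*I*pi/7))*conj(exp(-2*I*pi/7)) + 1*(exp(2*I*pi/7))*conj(exp(-6*I*pi/7)) + 1*(exp(-6*I*pi/7))*conj(exp(4*I*pi/7))]
      = (1/7)[(1) + (exp(-4*I*pi/7)) + (exp(6*I*pi/7)) + (exp(2*I*pi/7)) + (exp(-2*I*pi/7)) + (exp(-6*I*pi/7)) + (exp(4*I*pi/7))] = 0/7 = 0
  <chi_4*chi_6, chi_6> = (1/7)[1*(1)*conj(1) + 1*(exp(6*I*pi/7))*conj(exp(-2*I*pi/7)) + 1*(exp(-2*I*pi/7))*conj(exp(-4*I*pi/7)) + 1*(exp(4*I*pi/7))*conj(exp(-6*I*pi/7)) + 1*(exp(-4*I*pi/7))*conj(exp(6*I*pi/7)) + 1*(exp(2*I*pi/7))*conj(exp(4*I*pi/7)) + 1*(exp(-6*I*pi/7))*conj(exp(2*I*pi/7))]
      = (1/7)[(1) + (exp(-6*I*pi/7)) + (exp(2*I*pi/7)) + (exp(-4*I*pi/7)) + (exp(4*I*pi/7)) + (exp(-2*I*pi/7)) + (exp(6*I*pi/7))] = 0/7 = 0
(Exp terms are combined using exp(i*s)*conj(exp(i*t)) = exp(i*(s-t)), and sums of them are collapsed using the identity that for every m > 1 the m distinct m-th roots of unity sum to 0, e.g. 1 + exp(2*I*pi/3) + exp(-2*I*pi/3) = 0.)
Hence the multiplicities are chi_3: 1. Dimension check: dim(chi_4)*dim(chi_6) = 1*1 = 1 and sum (mult * dim) = 1*1 = 1.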